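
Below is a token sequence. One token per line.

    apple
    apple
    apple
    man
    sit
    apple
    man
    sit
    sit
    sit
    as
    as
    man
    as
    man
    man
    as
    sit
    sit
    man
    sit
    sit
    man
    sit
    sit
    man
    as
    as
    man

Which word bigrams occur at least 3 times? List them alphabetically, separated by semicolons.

Bigram counts meeting the condition (at least 3 times):
  as man: 3
  man as: 3
  man sit: 4
  sit man: 3
  sit sit: 5

as man; man as; man sit; sit man; sit sit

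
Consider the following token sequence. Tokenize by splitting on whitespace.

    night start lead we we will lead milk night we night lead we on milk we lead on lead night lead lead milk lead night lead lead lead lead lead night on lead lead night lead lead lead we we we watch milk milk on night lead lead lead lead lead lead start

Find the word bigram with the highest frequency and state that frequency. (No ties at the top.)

Bigram frequencies (highest first):
  lead lead: 13
  night lead: 5
  lead night: 4
  lead we: 3
  we we: 3
  lead milk: 2
  … (21 more, each ≤ 2)

"lead lead", 13 times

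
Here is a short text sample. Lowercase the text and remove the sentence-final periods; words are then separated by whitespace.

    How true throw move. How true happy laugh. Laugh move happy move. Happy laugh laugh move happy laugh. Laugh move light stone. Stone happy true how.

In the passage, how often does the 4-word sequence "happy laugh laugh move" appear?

Scanning the 23 overlapping 4-gram windows for "happy laugh laugh move":
  position 7–10: happy laugh laugh move
  position 13–16: happy laugh laugh move
  position 17–20: happy laugh laugh move

3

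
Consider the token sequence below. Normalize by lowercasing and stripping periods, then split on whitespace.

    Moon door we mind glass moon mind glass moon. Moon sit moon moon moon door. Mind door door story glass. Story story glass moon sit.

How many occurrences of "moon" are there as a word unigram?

Scanning the 25 tokens for "moon":
  position 1: moon
  position 6: moon
  position 9: moon
  position 10: moon
  position 12: moon
  position 13: moon
  position 14: moon
  position 24: moon

8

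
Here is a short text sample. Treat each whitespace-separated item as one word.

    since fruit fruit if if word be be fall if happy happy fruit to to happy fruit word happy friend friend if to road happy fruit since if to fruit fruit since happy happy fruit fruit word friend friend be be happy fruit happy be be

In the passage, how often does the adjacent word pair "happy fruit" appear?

5

Scanning the 45 overlapping bigram windows for "happy fruit":
  position 12–13: happy fruit
  position 16–17: happy fruit
  position 25–26: happy fruit
  position 34–35: happy fruit
  position 42–43: happy fruit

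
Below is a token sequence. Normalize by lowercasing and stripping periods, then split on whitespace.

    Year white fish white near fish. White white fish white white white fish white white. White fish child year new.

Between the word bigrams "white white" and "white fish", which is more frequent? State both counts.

"white white" (5 vs 4)

"white white": 5 occurrences
"white fish": 4 occurrences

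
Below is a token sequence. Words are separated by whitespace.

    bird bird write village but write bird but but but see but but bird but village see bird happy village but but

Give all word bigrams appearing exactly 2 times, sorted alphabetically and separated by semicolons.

Bigram counts meeting the condition (exactly 2 times):
  bird but: 2
  village but: 2

bird but; village but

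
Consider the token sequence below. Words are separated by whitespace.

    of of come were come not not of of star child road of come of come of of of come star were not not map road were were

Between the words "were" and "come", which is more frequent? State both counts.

"come" (5 vs 4)

"were": 4 occurrences
"come": 5 occurrences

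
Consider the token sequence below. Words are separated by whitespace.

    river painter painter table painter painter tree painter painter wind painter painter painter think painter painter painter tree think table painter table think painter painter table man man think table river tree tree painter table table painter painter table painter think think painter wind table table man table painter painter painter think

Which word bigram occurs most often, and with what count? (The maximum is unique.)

Bigram frequencies (highest first):
  painter painter: 11
  painter table: 5
  table painter: 5
  painter think: 3
  think painter: 3
  painter tree: 2
  … (17 more, each ≤ 2)

"painter painter", 11 times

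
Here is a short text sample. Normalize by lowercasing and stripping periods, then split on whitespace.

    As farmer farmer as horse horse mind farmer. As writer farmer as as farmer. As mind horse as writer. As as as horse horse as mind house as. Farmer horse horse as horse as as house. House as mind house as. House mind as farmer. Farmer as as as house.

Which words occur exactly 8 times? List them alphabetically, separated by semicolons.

farmer; horse

Unigram counts meeting the condition (exactly 8 times):
  farmer: 8
  horse: 8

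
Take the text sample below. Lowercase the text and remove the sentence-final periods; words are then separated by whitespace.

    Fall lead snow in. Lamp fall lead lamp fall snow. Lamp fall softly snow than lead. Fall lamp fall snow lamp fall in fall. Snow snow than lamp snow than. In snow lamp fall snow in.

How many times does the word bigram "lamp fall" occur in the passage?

6

Scanning the 35 overlapping bigram windows for "lamp fall":
  position 5–6: lamp fall
  position 8–9: lamp fall
  position 11–12: lamp fall
  position 18–19: lamp fall
  position 21–22: lamp fall
  position 33–34: lamp fall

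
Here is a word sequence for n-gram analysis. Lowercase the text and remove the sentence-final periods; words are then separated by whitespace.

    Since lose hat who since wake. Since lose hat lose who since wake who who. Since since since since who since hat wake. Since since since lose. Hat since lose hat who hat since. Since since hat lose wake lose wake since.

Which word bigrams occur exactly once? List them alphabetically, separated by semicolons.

Bigram counts meeting the condition (exactly once):
  hat wake: 1
  lose who: 1
  since who: 1
  wake lose: 1
  wake who: 1
  who hat: 1
  who who: 1

hat wake; lose who; since who; wake lose; wake who; who hat; who who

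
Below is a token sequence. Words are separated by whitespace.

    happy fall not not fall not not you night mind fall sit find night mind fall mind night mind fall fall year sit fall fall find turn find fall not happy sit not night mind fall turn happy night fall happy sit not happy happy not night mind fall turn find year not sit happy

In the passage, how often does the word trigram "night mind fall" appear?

Scanning the 53 overlapping trigram windows for "night mind fall":
  position 9–11: night mind fall
  position 14–16: night mind fall
  position 18–20: night mind fall
  position 34–36: night mind fall
  position 47–49: night mind fall

5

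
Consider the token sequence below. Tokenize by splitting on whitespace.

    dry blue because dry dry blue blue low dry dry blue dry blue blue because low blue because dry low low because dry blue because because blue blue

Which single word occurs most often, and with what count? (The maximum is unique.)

Unigram frequencies (highest first):
  blue: 10
  dry: 8
  because: 6
  low: 4

"blue", 10 times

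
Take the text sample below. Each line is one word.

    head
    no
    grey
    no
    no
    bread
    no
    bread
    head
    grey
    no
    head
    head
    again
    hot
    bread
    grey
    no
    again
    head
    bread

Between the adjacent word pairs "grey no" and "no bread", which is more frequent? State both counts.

"grey no" (3 vs 2)

"grey no": 3 occurrences
"no bread": 2 occurrences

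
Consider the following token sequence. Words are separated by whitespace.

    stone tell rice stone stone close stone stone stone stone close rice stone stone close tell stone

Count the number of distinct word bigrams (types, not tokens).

17 tokens → 16 bigram windows in total.
Repeated bigrams (each contributes count−1 duplicates):
  stone stone: 5
  stone close: 3
  rice stone: 2
7 duplicate windows → 16 − 7 = 9 distinct.

9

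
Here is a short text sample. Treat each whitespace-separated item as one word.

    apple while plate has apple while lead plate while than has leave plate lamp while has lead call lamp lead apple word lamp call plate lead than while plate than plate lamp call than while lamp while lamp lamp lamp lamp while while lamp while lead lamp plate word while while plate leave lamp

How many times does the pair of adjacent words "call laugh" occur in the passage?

0

Scanning the 53 overlapping bigram windows for "call laugh":
  (none found)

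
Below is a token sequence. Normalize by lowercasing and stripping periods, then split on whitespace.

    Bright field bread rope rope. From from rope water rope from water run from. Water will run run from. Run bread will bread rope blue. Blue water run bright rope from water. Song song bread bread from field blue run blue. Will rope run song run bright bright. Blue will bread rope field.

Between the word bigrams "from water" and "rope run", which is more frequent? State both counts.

"from water": 3 occurrences
"rope run": 1 occurrence

"from water" (3 vs 1)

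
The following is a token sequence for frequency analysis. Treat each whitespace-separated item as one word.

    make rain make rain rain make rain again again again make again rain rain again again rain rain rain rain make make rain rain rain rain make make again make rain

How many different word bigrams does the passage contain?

9

31 tokens → 30 bigram windows in total.
Repeated bigrams (each contributes count−1 duplicates):
  rain rain: 8
  make rain: 5
  rain make: 4
  again again: 3
  again make: 2
  again rain: 2
  make again: 2
  make make: 2
  … (1 more repeated)
21 duplicate windows → 30 − 21 = 9 distinct.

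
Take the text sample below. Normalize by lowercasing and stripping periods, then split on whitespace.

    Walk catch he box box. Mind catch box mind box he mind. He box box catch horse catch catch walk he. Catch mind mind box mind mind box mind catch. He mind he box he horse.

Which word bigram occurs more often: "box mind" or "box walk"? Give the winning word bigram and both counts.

"box mind" (4 vs 0)

"box mind": 4 occurrences
"box walk": 0 occurrences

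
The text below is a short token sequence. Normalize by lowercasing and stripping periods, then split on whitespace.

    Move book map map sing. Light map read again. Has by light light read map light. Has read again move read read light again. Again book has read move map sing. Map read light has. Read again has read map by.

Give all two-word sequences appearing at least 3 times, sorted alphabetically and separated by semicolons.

has read; read again

Bigram counts meeting the condition (at least 3 times):
  has read: 4
  read again: 3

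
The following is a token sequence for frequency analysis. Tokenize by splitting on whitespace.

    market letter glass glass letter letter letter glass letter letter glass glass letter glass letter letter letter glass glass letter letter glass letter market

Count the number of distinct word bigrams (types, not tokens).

6

24 tokens → 23 bigram windows in total.
Repeated bigrams (each contributes count−1 duplicates):
  glass letter: 6
  letter glass: 6
  letter letter: 6
  glass glass: 3
17 duplicate windows → 23 − 17 = 6 distinct.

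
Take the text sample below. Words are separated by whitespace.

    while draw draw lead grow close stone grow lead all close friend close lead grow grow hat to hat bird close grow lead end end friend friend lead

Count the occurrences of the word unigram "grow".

5

Scanning the 28 tokens for "grow":
  position 5: grow
  position 8: grow
  position 15: grow
  position 16: grow
  position 22: grow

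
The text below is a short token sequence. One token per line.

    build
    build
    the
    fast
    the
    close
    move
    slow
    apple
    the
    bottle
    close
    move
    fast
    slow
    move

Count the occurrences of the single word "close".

2

Scanning the 16 tokens for "close":
  position 6: close
  position 12: close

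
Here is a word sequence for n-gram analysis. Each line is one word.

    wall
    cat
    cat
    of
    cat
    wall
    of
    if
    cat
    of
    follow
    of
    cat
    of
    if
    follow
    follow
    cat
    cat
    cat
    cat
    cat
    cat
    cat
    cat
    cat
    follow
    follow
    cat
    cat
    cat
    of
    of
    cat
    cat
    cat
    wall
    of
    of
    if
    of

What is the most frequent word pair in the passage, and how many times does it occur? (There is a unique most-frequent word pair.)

Bigram frequencies (highest first):
  cat cat: 13
  cat of: 4
  of cat: 3
  of if: 3
  cat wall: 2
  wall of: 2
  … (10 more, each ≤ 2)

"cat cat", 13 times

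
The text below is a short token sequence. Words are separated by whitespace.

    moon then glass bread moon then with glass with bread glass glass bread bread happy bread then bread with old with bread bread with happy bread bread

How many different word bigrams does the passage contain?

27 tokens → 26 bigram windows in total.
Repeated bigrams (each contributes count−1 duplicates):
  bread bread: 3
  bread with: 2
  glass bread: 2
  happy bread: 2
  moon then: 2
  with bread: 2
7 duplicate windows → 26 − 7 = 19 distinct.

19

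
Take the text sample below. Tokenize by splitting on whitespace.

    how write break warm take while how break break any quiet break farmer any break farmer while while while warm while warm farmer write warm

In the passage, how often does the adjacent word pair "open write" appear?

0

Scanning the 24 overlapping bigram windows for "open write":
  (none found)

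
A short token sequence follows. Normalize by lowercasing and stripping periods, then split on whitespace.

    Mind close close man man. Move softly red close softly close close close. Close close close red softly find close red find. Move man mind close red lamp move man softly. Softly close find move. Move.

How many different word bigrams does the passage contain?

24

36 tokens → 35 bigram windows in total.
Repeated bigrams (each contributes count−1 duplicates):
  close close: 6
  close red: 3
  find move: 2
  mind close: 2
  move man: 2
  softly close: 2
11 duplicate windows → 35 − 11 = 24 distinct.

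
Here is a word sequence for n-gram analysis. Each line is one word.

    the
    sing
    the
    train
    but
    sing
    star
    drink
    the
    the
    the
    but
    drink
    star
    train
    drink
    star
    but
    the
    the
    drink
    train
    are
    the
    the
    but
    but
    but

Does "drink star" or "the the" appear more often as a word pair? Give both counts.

"drink star": 2 occurrences
"the the": 4 occurrences

"the the" (4 vs 2)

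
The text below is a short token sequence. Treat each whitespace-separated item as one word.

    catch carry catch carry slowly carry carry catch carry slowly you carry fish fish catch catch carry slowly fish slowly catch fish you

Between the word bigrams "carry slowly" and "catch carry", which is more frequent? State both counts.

"catch carry" (4 vs 3)

"carry slowly": 3 occurrences
"catch carry": 4 occurrences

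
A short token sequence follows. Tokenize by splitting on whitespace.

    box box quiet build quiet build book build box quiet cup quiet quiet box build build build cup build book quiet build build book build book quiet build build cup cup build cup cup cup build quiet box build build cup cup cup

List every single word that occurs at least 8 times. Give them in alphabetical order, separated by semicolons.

Unigram counts meeting the condition (at least 8 times):
  build: 16
  cup: 10
  quiet: 8

build; cup; quiet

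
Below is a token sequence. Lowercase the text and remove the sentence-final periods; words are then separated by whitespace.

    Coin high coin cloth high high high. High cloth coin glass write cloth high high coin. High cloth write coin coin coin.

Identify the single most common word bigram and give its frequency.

"high high", 4 times

Bigram frequencies (highest first):
  high high: 4
  coin high: 2
  high coin: 2
  cloth high: 2
  high cloth: 2
  coin coin: 2
  … (7 more, each ≤ 1)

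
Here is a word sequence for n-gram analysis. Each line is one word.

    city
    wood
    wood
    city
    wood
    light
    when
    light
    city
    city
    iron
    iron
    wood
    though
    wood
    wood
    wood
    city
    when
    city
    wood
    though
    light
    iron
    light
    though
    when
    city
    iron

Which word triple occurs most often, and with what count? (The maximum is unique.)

Trigram frequencies (highest first):
  wood wood city: 2
  city wood wood: 1
  wood city wood: 1
  city wood light: 1
  wood light when: 1
  light when light: 1
  … (20 more, each ≤ 1)

"wood wood city", 2 times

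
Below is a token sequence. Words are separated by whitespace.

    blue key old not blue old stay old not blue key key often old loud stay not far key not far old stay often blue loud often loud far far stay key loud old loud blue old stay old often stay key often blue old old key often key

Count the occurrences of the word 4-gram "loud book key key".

0

Scanning the 46 overlapping 4-gram windows for "loud book key key":
  (none found)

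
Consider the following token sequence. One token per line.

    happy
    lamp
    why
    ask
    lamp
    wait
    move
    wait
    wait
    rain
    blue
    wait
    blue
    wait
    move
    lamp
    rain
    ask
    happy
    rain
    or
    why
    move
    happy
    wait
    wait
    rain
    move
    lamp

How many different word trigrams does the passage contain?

26

29 tokens → 27 trigram windows in total.
Repeated trigrams (each contributes count−1 duplicates):
  wait wait rain: 2
1 duplicate windows → 27 − 1 = 26 distinct.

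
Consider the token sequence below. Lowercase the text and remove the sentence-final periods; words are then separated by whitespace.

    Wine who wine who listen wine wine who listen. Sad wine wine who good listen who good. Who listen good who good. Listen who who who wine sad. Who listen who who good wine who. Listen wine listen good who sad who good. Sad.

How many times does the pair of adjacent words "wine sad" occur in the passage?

1

Scanning the 43 overlapping bigram windows for "wine sad":
  position 27–28: wine sad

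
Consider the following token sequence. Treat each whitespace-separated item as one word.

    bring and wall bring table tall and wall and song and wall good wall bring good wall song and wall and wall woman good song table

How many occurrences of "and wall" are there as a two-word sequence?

5

Scanning the 25 overlapping bigram windows for "and wall":
  position 2–3: and wall
  position 7–8: and wall
  position 11–12: and wall
  position 19–20: and wall
  position 21–22: and wall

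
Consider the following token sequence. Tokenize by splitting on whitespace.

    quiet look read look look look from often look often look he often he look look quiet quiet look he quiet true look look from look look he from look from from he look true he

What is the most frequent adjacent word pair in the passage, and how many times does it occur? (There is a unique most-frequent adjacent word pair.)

Bigram frequencies (highest first):
  look look: 5
  look from: 3
  look he: 3
  quiet look: 2
  often look: 2
  he look: 2
  … (17 more, each ≤ 2)

"look look", 5 times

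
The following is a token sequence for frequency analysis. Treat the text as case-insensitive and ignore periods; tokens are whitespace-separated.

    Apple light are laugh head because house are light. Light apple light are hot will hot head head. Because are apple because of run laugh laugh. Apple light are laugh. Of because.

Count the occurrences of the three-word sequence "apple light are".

3

Scanning the 30 overlapping trigram windows for "apple light are":
  position 1–3: apple light are
  position 11–13: apple light are
  position 27–29: apple light are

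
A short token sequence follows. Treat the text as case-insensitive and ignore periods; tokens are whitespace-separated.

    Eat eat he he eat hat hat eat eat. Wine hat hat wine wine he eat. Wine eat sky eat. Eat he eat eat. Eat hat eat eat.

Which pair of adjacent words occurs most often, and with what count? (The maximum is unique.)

"eat eat", 6 times

Bigram frequencies (highest first):
  eat eat: 6
  he eat: 3
  eat he: 2
  eat hat: 2
  hat hat: 2
  hat eat: 2
  … (9 more, each ≤ 2)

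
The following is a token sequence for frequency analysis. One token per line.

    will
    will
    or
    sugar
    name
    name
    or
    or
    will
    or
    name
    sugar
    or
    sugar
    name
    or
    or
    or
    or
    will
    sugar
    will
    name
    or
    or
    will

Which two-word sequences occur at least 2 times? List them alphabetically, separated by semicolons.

name or; or or; or sugar; or will; sugar name; will or

Bigram counts meeting the condition (at least 2 times):
  name or: 3
  or or: 5
  or sugar: 2
  or will: 3
  sugar name: 2
  will or: 2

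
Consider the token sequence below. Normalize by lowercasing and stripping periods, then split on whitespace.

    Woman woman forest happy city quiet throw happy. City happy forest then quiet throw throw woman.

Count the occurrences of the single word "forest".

Scanning the 16 tokens for "forest":
  position 3: forest
  position 11: forest

2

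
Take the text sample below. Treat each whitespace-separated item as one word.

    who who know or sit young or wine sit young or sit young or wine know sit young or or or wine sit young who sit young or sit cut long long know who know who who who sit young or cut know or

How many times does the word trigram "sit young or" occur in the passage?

Scanning the 42 overlapping trigram windows for "sit young or":
  position 5–7: sit young or
  position 9–11: sit young or
  position 12–14: sit young or
  position 17–19: sit young or
  position 26–28: sit young or
  position 39–41: sit young or

6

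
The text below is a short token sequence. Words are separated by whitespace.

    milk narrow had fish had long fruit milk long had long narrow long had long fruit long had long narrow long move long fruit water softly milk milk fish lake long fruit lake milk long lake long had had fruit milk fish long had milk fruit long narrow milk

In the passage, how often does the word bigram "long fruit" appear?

Scanning the 48 overlapping bigram windows for "long fruit":
  position 6–7: long fruit
  position 15–16: long fruit
  position 23–24: long fruit
  position 31–32: long fruit

4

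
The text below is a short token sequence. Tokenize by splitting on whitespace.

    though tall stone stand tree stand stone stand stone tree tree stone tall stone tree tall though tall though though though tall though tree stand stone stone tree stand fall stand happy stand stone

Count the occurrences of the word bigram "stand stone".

4

Scanning the 33 overlapping bigram windows for "stand stone":
  position 6–7: stand stone
  position 8–9: stand stone
  position 25–26: stand stone
  position 33–34: stand stone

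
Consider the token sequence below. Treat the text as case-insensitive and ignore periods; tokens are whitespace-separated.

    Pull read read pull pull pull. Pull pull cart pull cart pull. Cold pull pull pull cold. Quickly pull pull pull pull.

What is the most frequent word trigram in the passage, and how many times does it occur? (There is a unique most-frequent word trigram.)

Trigram frequencies (highest first):
  pull pull pull: 6
  pull cart pull: 2
  pull read read: 1
  read read pull: 1
  read pull pull: 1
  pull pull cart: 1
  … (8 more, each ≤ 1)

"pull pull pull", 6 times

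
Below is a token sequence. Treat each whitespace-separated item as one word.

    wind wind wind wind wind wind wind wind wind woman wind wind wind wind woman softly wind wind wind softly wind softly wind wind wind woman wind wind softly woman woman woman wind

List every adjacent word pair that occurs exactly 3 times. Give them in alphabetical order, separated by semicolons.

softly wind; wind softly; wind woman; woman wind

Bigram counts meeting the condition (exactly 3 times):
  softly wind: 3
  wind softly: 3
  wind woman: 3
  woman wind: 3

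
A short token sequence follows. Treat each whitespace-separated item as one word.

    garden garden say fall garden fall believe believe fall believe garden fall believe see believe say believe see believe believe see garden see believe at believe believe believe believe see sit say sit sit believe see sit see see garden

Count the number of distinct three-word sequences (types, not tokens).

40 tokens → 38 trigram windows in total.
Repeated trigrams (each contributes count−1 duplicates):
  believe believe believe: 2
  believe believe see: 2
  believe see believe: 2
  believe see sit: 2
  garden fall believe: 2
5 duplicate windows → 38 − 5 = 33 distinct.

33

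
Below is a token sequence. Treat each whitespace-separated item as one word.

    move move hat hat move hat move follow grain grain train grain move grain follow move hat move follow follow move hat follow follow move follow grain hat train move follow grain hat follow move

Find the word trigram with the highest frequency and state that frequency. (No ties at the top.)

Trigram frequencies (highest first):
  move follow grain: 3
  move hat move: 2
  hat move follow: 2
  follow move hat: 2
  follow follow move: 2
  follow grain hat: 2
  … (20 more, each ≤ 1)

"move follow grain", 3 times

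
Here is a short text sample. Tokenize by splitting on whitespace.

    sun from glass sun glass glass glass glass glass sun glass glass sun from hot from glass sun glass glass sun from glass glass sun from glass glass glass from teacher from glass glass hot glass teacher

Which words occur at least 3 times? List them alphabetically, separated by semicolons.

from; glass; sun

Unigram counts meeting the condition (at least 3 times):
  from: 7
  glass: 19
  sun: 7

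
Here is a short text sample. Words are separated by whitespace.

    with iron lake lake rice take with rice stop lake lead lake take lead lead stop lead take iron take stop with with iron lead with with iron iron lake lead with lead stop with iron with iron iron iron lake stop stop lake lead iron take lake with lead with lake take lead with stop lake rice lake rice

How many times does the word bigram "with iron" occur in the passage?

Scanning the 59 overlapping bigram windows for "with iron":
  position 1–2: with iron
  position 23–24: with iron
  position 27–28: with iron
  position 35–36: with iron
  position 37–38: with iron

5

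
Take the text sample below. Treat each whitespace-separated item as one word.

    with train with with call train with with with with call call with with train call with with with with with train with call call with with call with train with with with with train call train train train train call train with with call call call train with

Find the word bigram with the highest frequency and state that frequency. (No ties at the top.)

Bigram frequencies (highest first):
  with with: 14
  train with: 6
  with train: 5
  with call: 5
  call train: 4
  call call: 4
  … (3 more, each ≤ 4)

"with with", 14 times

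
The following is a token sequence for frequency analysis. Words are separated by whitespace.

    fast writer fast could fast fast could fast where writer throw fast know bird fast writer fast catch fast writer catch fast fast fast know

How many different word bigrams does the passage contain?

15

25 tokens → 24 bigram windows in total.
Repeated bigrams (each contributes count−1 duplicates):
  fast fast: 3
  fast writer: 3
  catch fast: 2
  could fast: 2
  fast could: 2
  fast know: 2
  writer fast: 2
9 duplicate windows → 24 − 9 = 15 distinct.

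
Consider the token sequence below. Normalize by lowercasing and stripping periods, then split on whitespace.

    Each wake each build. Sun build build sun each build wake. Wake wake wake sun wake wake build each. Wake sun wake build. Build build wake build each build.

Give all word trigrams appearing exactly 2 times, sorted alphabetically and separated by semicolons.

Trigram counts meeting the condition (exactly 2 times):
  wake build each: 2
  wake sun wake: 2
  wake wake wake: 2

wake build each; wake sun wake; wake wake wake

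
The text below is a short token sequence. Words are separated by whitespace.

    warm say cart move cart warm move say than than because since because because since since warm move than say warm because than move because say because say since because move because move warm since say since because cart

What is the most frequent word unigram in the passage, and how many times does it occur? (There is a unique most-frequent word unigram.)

"because", 9 times

Unigram frequencies (highest first):
  because: 9
  say: 6
  move: 6
  since: 6
  warm: 5
  than: 4
  … (1 more, each ≤ 3)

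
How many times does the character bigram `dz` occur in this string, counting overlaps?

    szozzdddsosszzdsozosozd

0

Sliding a length-2 window over the 23 characters (22 positions):
  (no match at any position)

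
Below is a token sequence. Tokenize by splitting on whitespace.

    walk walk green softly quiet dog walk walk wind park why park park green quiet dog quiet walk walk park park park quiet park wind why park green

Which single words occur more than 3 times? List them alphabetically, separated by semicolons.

park; quiet; walk

Unigram counts meeting the condition (more than 3 times):
  park: 8
  quiet: 4
  walk: 6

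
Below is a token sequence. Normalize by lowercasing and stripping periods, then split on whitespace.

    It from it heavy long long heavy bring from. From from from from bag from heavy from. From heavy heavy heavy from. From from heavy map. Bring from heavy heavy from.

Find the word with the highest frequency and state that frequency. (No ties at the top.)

"from", 14 times

Unigram frequencies (highest first):
  from: 14
  heavy: 9
  it: 2
  long: 2
  bring: 2
  bag: 1
  … (1 more, each ≤ 1)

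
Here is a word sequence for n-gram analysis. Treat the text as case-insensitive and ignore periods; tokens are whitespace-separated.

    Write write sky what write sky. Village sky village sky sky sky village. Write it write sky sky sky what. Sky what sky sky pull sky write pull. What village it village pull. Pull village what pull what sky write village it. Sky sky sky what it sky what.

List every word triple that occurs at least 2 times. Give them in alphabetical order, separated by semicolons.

Trigram counts meeting the condition (at least 2 times):
  sky sky sky: 3
  sky sky what: 2
  sky village sky: 2
  sky what sky: 2

sky sky sky; sky sky what; sky village sky; sky what sky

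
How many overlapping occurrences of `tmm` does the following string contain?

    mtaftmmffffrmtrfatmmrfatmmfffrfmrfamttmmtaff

4

Sliding a length-3 window over the 44 characters (42 positions):
  position 5–7: tmm
  position 18–20: tmm
  position 24–26: tmm
  position 38–40: tmm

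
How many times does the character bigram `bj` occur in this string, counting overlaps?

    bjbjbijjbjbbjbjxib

5

Sliding a length-2 window over the 18 characters (17 positions):
  position 1–2: bj
  position 3–4: bj
  position 9–10: bj
  position 12–13: bj
  position 14–15: bj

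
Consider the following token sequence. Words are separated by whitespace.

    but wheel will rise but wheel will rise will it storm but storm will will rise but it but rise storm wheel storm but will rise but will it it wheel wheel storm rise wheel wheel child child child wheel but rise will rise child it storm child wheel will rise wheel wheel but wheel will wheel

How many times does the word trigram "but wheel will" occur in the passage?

Scanning the 55 overlapping trigram windows for "but wheel will":
  position 1–3: but wheel will
  position 5–7: but wheel will
  position 54–56: but wheel will

3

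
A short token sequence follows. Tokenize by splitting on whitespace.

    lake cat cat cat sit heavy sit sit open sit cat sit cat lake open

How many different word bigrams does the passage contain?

15 tokens → 14 bigram windows in total.
Repeated bigrams (each contributes count−1 duplicates):
  cat cat: 2
  cat sit: 2
  sit cat: 2
3 duplicate windows → 14 − 3 = 11 distinct.

11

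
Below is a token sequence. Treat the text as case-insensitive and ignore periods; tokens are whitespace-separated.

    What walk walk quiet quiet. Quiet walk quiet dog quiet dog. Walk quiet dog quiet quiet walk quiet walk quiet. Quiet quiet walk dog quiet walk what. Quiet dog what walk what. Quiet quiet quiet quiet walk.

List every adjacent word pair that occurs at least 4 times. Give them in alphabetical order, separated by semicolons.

quiet dog; quiet quiet; quiet walk; walk quiet

Bigram counts meeting the condition (at least 4 times):
  quiet dog: 4
  quiet quiet: 8
  quiet walk: 6
  walk quiet: 5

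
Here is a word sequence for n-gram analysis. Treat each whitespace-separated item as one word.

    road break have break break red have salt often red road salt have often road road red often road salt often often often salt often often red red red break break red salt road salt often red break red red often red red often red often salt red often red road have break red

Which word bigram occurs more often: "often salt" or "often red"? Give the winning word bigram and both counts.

"often red" (6 vs 2)

"often salt": 2 occurrences
"often red": 6 occurrences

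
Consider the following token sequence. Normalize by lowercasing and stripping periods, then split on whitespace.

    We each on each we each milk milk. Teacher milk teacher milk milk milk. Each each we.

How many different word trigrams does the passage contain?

17 tokens → 15 trigram windows in total.
Repeated trigrams (each contributes count−1 duplicates):
  milk teacher milk: 2
1 duplicate windows → 15 − 1 = 14 distinct.

14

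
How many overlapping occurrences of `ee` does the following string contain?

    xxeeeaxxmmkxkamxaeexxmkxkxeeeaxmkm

5

Sliding a length-2 window over the 34 characters (33 positions):
  position 3–4: ee
  position 4–5: ee
  position 18–19: ee
  position 27–28: ee
  position 28–29: ee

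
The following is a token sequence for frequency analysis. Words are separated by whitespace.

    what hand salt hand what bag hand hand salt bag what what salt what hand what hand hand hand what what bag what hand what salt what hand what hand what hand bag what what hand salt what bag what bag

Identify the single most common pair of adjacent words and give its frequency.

Bigram frequencies (highest first):
  what hand: 8
  hand what: 6
  what bag: 4
  bag what: 4
  hand salt: 3
  hand hand: 3
  … (7 more, each ≤ 3)

"what hand", 8 times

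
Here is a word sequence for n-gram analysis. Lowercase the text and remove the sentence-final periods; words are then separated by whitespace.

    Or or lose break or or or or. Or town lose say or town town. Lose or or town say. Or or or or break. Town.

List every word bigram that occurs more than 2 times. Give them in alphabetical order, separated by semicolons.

or or; or town

Bigram counts meeting the condition (more than 2 times):
  or or: 9
  or town: 3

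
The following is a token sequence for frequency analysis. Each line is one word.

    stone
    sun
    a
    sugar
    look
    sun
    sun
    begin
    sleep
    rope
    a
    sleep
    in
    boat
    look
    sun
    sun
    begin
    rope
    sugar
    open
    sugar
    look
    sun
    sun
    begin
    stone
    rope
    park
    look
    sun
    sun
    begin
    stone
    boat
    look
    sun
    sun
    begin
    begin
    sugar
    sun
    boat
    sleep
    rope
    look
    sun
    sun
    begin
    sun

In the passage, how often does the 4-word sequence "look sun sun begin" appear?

Scanning the 47 overlapping 4-gram windows for "look sun sun begin":
  position 5–8: look sun sun begin
  position 15–18: look sun sun begin
  position 23–26: look sun sun begin
  position 30–33: look sun sun begin
  position 36–39: look sun sun begin
  position 46–49: look sun sun begin

6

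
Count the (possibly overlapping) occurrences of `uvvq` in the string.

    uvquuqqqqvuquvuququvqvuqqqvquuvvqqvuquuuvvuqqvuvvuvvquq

Sliding a length-4 window over the 55 characters (52 positions):
  position 30–33: uvvq
  position 50–53: uvvq

2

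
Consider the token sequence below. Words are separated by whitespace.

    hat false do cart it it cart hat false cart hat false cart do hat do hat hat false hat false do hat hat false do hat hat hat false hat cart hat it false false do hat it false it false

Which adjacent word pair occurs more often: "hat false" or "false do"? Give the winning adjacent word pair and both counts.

"hat false" (7 vs 4)

"hat false": 7 occurrences
"false do": 4 occurrences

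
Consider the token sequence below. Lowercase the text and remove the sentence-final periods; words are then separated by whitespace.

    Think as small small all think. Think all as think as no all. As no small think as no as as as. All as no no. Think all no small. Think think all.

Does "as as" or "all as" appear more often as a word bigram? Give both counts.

"all as" (3 vs 2)

"as as": 2 occurrences
"all as": 3 occurrences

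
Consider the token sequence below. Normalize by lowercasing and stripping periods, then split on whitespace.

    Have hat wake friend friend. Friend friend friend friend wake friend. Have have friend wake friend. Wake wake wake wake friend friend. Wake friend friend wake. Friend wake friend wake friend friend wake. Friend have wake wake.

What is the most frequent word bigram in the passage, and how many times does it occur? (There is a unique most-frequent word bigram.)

"wake friend", 9 times

Bigram frequencies (highest first):
  wake friend: 9
  friend friend: 8
  friend wake: 8
  wake wake: 4
  friend have: 2
  have hat: 1
  … (4 more, each ≤ 1)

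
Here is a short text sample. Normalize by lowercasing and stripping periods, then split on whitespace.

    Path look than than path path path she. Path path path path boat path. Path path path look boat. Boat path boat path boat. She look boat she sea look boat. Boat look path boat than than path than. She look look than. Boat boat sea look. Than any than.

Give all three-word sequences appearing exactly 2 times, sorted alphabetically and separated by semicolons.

boat path boat; look boat boat; path boat path; than than path

Trigram counts meeting the condition (exactly 2 times):
  boat path boat: 2
  look boat boat: 2
  path boat path: 2
  than than path: 2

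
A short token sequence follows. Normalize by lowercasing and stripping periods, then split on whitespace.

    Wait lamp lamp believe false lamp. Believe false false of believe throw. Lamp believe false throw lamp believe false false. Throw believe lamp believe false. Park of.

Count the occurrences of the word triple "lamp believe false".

Scanning the 25 overlapping trigram windows for "lamp believe false":
  position 3–5: lamp believe false
  position 6–8: lamp believe false
  position 13–15: lamp believe false
  position 17–19: lamp believe false
  position 23–25: lamp believe false

5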